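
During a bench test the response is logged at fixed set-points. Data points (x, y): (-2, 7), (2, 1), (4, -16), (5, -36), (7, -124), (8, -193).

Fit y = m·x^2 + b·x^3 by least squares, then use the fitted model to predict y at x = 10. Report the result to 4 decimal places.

ŷ = -404.0086

MᵀM·[m, b]ᵀ = Mᵀy reads: 7410·m + 53724·b = -19552;  53724·m + 399642·b = -146920.
(Σx^2·x^2 = 7410, Σx^2·x^3 = 53724, Σx^3·x^3 = 399642, Σx^2·y = -19552, Σx^3·y = -146920.)
Δ = 7410·399642 − 53724² = 75079044.
m = ((-19552)·399642 − 53724·(-146920))/75079044 = 6610808/6256587; b = (7410·(-146920) − 53724·(-19552))/75079044 = -1062932/2085529.
At x = 10: ŷ = (6610808/6256587)·(100) + (-1062932/2085529)·(1000) = -2527715200/6256587.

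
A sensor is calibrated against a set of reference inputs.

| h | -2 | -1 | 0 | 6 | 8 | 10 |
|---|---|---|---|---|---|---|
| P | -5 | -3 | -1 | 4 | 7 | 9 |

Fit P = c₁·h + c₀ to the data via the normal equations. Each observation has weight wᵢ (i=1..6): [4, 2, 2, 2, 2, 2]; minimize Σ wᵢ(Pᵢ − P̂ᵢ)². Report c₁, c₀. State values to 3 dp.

Sums needed: Σwᵢ·h·h = 418, Σwᵢ·h = 38, Σwᵢ·1 = 14.
For MᵀWP: Σwᵢ·h·P = 386, Σwᵢ·P = 12.
MᵀWM·[c₁, c₀]ᵀ = MᵀWP becomes [[418, 38]; [38, 14]]·[c₁, c₀]ᵀ = [386, 12]ᵀ.
Δ = 418·14 − 38² = 4408.
c₁ = (386·14 − 38·12)/4408 = 1237/1102; c₀ = (418·12 − 38·386)/4408 = -127/58.

c₁ = 1.123, c₀ = -2.190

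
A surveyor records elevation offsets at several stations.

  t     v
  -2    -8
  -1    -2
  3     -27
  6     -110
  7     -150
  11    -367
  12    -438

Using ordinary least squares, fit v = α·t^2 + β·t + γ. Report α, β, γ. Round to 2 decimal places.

α = -2.99, β = -0.67, γ = 1.63

Forming XᵀX = [[39172, 3636, 364]; [3636, 364, 36]; [364, 36, 7]] and Xᵀv = [-119066, -11066, -1102]ᵀ gives XᵀX·[α, β, γ]ᵀ = Xᵀv.
Row-reducing yields α = -666529/222726, β = -3547/5303, γ = 181112/111363.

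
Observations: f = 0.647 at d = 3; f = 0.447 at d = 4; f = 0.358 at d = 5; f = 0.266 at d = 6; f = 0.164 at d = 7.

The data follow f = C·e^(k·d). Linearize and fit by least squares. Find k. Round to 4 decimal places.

With ln fᵢ as the transformed response and dᵢ as the regressor:
Σd = 25.0000, Σ(d)² = 135.0000, Σln f = -5.4000, Σd·ln f = -30.2639.
Equations: 135.0000·k + 25.0000·ln C = -30.2639;  25.0000·k + 5·ln C = -5.4000.
Solving (det = 50.0000): k = -0.32640, ln C = 0.55202.

k = -0.3264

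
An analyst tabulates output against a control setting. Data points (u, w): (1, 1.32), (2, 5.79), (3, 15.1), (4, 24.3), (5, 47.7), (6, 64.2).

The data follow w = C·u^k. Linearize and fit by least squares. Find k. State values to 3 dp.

k = 2.183

Taking logs, ln w = k·ln u + ln C, so regress ln w on ln u.
Σln u = 6.5793, Σ(ln u)² = 9.4099, Σln w = 15.9659, Σln u·ln w = 22.3003.
Equations: 9.4099·k + 6.5793·ln C = 22.3003;  6.5793·k + 6·ln C = 15.9659.
Δ = 9.4099·6 − (6.5793)² = 13.1729; k = (22.3003·6 − 6.5793·15.9659)/13.1729 = 2.18313, ln C = (9.4099·15.9659 − 6.5793·22.3003)/13.1729 = 0.26708.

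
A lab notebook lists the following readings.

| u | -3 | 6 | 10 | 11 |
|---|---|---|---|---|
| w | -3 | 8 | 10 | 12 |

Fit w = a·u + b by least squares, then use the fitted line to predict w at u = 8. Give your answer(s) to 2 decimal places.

ŵ = 8.83

Setting ∂/∂a … = 0 gives: 266·a + 24·b = 289;  24·a + 4·b = 27.
(Σu·u = 266, Σu = 24, Σ1 = 4, Σu·w = 289, Σw = 27.)
Δ = 266·4 − 24² = 488.
a = (289·4 − 24·27)/488 = 127/122; b = (266·27 − 24·289)/488 = 123/244.
At u = 8: ŵ = (127/122)·(8) + (123/244)·(1) = 2155/244.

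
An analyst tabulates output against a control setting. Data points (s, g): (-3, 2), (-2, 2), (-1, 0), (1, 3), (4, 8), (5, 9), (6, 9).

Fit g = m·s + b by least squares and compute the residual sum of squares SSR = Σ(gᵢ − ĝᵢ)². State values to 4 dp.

SSR = 11.4191

With design matrix M, MᵀM = [[92, 10]; [10, 7]] and Mᵀg = [124, 33]ᵀ.
Determinant 92·7 − 10² = 544.
m = (124·7 − 10·33)/544 = 269/272; b = (92·33 − 10·124)/544 = 449/136.
Residuals: 453/272, 23/34, -37/16, -351/272, 101/136, 205/272, -4/17; SSR = 1553/136.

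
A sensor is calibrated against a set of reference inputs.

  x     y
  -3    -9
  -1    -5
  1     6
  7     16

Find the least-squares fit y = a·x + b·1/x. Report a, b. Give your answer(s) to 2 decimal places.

a = 2.28, b = 3.37

Sums needed: Σx·x = 60, Σx·1/x = 4, Σ1/x·1/x = 940/441.
Moment sums: Σx·y = 150, Σ1/x·y = 114/7.
So MᵀM·[a, b]ᵀ = Mᵀy: [[60, 4]; [4, 940/441]]·[a, b]ᵀ = [150, 114/7]ᵀ.
Δ = 60·(940/441) − 4² = 16448/147.
a = (150·(940/441) − 4·(114/7))/(16448/147) = 2339/1028; b = (60·(114/7) − 4·150)/(16448/147) = 3465/1028.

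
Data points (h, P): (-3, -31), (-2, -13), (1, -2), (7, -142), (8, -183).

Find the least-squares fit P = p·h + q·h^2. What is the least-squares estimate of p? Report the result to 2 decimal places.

p = 0.99

From the data, Σh·h = 127, Σh·h^2 = 821, Σh^2·h^2 = 6595.
And Σh·P = -2341, Σh^2·P = -19003.
AᵀA·[p, q]ᵀ = AᵀP becomes [[127, 821]; [821, 6595]]·[p, q]ᵀ = [-2341, -19003]ᵀ.
Δ = 127·6595 − 821² = 163524.
p = ((-2341)·6595 − 821·(-19003))/163524 = 40642/40881; q = (127·(-19003) − 821·(-2341))/163524 = -122855/40881.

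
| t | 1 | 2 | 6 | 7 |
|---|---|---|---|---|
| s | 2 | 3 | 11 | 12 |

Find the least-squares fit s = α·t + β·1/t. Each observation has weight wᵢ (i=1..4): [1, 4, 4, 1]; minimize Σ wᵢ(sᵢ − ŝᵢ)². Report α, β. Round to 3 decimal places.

Sums needed: Σwᵢ·t·t = 210, Σwᵢ·t·1/t = 10, Σwᵢ·1/t·1/t = 940/441.
And Σwᵢ·t·s = 374, Σwᵢ·1/t·s = 358/21.
Normal equations: [[210, 10]; [10, 940/441]]·[α, β]ᵀ = [374, 358/21]ᵀ.
Eliminating β: (940/441)·(row 1) − 10·(row 2) gives (7300/21)·α = (940/441)·374 − 10·(358/21) = 276380/441, so α = 13819/7665.
Then β = ((358/21) − 10·(13819/7665))/(940/441) = -168/365.

α = 1.803, β = -0.460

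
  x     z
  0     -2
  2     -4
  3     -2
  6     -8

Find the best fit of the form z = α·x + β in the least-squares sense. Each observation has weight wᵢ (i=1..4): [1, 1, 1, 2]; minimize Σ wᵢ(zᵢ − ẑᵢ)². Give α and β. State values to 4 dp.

α = -1.0441, β = -1.2500

Compute the Gram sums: Σwᵢ·x·x = 85, Σwᵢ·x = 17, Σwᵢ·1 = 5.
For MᵀWz: Σwᵢ·x·z = -110, Σwᵢ·z = -24.
Normal equations: [[85, 17]; [17, 5]]·[α, β]ᵀ = [-110, -24]ᵀ.
det = 85·5 − 17² = 136.
α = ((-110)·5 − 17·(-24))/136 = -71/68; β = (85·(-24) − 17·(-110))/136 = -5/4.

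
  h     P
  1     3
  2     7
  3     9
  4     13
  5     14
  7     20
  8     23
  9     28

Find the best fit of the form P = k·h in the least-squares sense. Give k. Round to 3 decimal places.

k = 2.980

Forming MᵀM = [[249]] and MᵀP = [742]ᵀ gives MᵀM·[k]ᵀ = MᵀP.
k = 742/249 = 2.97992.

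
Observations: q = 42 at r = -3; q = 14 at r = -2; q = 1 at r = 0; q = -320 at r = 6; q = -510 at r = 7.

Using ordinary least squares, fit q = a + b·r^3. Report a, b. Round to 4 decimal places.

MᵀM·[a, b]ᵀ = Mᵀq reads: 5·a + 524·b = -773;  524·a + 165098·b = -245296.
(Σ1 = 5, Σr^3 = 524, Σr^3·r^3 = 165098, Σq = -773, Σr^3·q = -245296.)
Determinant 5·165098 − 524² = 550914.
a = ((-773)·165098 − 524·(-245296))/550914 = 457175/275457; b = (5·(-245296) − 524·(-773))/550914 = -410714/275457.

a = 1.6597, b = -1.4910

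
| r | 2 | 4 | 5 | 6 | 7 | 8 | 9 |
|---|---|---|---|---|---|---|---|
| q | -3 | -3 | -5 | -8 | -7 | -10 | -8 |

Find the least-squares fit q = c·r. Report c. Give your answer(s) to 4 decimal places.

MᵀM·[c]ᵀ = Mᵀq reads: 275·c = -292.
Hence c = -292 / 275 ≈ -1.06182.

c = -1.0618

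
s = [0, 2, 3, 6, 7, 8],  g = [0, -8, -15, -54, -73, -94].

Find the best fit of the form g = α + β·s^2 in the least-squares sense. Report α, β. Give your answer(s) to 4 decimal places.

α = -1.3800, β = -1.4551

With design matrix A, AᵀA = [[6, 162]; [162, 7890]] and Aᵀg = [-244, -11704]ᵀ.
Determinant 6·7890 − 162² = 21096.
α = ((-244)·7890 − 162·(-11704))/21096 = -1213/879; β = (6·(-11704) − 162·(-244))/21096 = -1279/879.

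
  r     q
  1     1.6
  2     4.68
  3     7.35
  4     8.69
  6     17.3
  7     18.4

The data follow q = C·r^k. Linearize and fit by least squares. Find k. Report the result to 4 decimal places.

k = 1.2444

With ln qᵢ as the transformed response and ln rᵢ as the regressor:
Over the data: Σln r = 6.9157, Σ(ln r)² = 10.6062, Σln q = 11.9332, Σln r·ln q = 17.0335.
Normal system: [[10.6062, 6.9157]; [6.9157, 6]]·[k, ln C]ᵀ = [17.0335, 11.9332]ᵀ.
Δ = 10.6062·6 − (6.9157)² = 15.8099; k = (17.0335·6 − 6.9157·11.9332)/15.8099 = 1.24442, ln C = (10.6062·11.9332 − 6.9157·17.0335)/15.8099 = 0.55453.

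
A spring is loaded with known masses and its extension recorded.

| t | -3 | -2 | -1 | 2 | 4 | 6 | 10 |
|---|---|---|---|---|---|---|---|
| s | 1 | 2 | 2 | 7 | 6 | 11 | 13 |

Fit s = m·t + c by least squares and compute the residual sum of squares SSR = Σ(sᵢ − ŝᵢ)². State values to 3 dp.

Compute the Gram sums: Σt·t = 170, Σt = 16, Σ1 = 7.
For Xᵀs: Σt·s = 225, Σs = 42.
XᵀX·[m, c]ᵀ = Xᵀs becomes [[170, 16]; [16, 7]]·[m, c]ᵀ = [225, 42]ᵀ.
Eliminating c: 7·(row 1) − 16·(row 2) gives 934·m = 7·225 − 16·42 = 903, so m = 903/934.
Then c = (42 − 16·(903/934))/7 = 1770/467.
Residuals: 103/934, 67/467, -769/934, 596/467, -774/467, 658/467, -214/467; SSR = 6801/934.

SSR = 7.282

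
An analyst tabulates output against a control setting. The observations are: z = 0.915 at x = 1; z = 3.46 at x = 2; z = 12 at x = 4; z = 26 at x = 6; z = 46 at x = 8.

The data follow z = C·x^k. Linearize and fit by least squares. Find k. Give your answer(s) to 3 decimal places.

k = 1.871

Linearized form: ln z = k·ln x + ln C. From the 5 transformed points,
Σln x = 5.9506, Σ(ln x)² = 9.9367, Σln z = 10.7241, Σln x·ln z = 18.1044.
Equations: 9.9367·k + 5.9506·ln C = 18.1044;  5.9506·k + 5·ln C = 10.7241.
Δ = 9.9367·5 − (5.9506)² = 14.2736; k = (18.1044·5 − 5.9506·10.7241)/14.2736 = 1.87105, ln C = (9.9367·10.7241 − 5.9506·18.1044)/14.2736 = -0.08198.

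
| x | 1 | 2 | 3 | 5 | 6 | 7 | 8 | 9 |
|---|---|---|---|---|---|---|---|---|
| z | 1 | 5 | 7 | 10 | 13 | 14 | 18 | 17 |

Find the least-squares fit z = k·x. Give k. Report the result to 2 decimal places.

Normal-equation sums: Σx·x = 269.
For Aᵀz: Σx·z = 555.
Normal equations: [[269]]·[k]ᵀ = [555]ᵀ.
k = 555/269 = 2.0632.

k = 2.06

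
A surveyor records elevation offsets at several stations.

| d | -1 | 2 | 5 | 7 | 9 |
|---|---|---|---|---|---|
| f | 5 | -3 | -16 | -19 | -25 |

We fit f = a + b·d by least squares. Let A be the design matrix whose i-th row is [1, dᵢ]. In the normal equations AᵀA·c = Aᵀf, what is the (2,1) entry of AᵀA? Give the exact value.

22

Row 2 ↔ basis d, column 1 ↔ basis 1, so (AᵀA)_{2,1} = Σᵢ d = (-1)·(1) + (2)·(1) + (5)·(1) + (7)·(1) + (9)·(1) = 22.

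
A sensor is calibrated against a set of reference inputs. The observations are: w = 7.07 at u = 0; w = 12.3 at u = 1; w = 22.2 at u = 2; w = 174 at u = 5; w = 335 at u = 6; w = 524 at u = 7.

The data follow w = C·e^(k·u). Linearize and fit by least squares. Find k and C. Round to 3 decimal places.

With ln wᵢ as the transformed response and uᵢ as the regressor:
Σu = 21.0000, Σ(u)² = 115.0000, Σln w = 24.8002, Σu·ln w = 113.2203.
Equations: 115.0000·k + 21.0000·ln C = 113.2203;  21.0000·k + 6·ln C = 24.8002.
Slope k = (n·Σu·ln w − Σu·Σln w)/(n·Σ(u)² − (Σu)²) = (6·113.2203 − 21.0000·24.8002)/249.0000 = 0.63661; ln C = (Σln w − k·Σu)/n = 1.90522, so C = exp(1.90522) = 6.72090.

k = 0.637, C = 6.721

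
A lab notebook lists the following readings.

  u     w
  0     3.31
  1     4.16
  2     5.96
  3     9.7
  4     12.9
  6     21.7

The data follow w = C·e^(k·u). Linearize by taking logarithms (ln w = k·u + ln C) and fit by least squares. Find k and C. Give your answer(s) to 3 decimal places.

k = 0.329, C = 3.242

Taking logs, ln w = k·u + ln C, so regress ln w on u.
Over the data: Σu = 16.0000, Σ(u)² = 66.0000, Σln w = 12.3142, Σu·ln w = 40.5048.
Normal system: [[66.0000, 16.0000]; [16.0000, 6]]·[k, ln C]ᵀ = [40.5048, 12.3142]ᵀ.
Δ = 66.0000·6 − (16.0000)² = 140.0000; k = (40.5048·6 − 16.0000·12.3142)/140.0000 = 0.32858, ln C = (66.0000·12.3142 − 16.0000·40.5048)/140.0000 = 1.17614, so C = exp(1.17614) = 3.24185.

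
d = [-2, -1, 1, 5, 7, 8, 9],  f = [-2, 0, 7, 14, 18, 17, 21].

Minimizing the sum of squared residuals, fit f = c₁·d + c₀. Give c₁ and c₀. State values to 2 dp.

The normal equations are: 225·c₁ + 27·c₀ = 532;  27·c₁ + 7·c₀ = 75.
(Σd·d = 225, Σd = 27, Σ1 = 7, Σd·f = 532, Σf = 75.)
Determinant 225·7 − 27² = 846.
c₁ = (532·7 − 27·75)/846 = 1699/846; c₀ = (225·75 − 27·532)/846 = 279/94.

c₁ = 2.01, c₀ = 2.97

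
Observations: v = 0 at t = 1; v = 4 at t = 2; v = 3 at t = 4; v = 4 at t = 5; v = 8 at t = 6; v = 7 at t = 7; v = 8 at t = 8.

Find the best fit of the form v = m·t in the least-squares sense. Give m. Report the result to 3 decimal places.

XᵀX·[m]ᵀ = Xᵀv reads: 195·m = 201.
(Σt·t = 195, Σt·v = 201.)
Hence m = 201 / 195 ≈ 1.03077.

m = 1.031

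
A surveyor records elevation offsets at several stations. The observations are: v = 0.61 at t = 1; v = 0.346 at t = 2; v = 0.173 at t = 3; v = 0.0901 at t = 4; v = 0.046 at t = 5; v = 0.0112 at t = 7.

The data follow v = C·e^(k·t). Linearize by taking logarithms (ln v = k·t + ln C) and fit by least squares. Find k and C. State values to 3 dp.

k = -0.670, C = 1.272

Taking logs, ln v = k·t + ln C, so regress ln v on t.
AᵀA = [[104.0000, 22.0000]; [22.0000, 6]], rhs = [-64.3461, -13.2879]ᵀ  (here Σt = 22.0000, Σ(t)² = 104.0000, Σln v = -13.2879, Σt·ln v = -64.3461).
Slope k = (n·Σt·ln v − Σt·Σln v)/(n·Σ(t)² − (Σt)²) = (6·-64.3461 − 22.0000·-13.2879)/140.0000 = -0.66960; ln C = (Σln v − k·Σt)/n = 0.24055, so C = exp(0.24055) = 1.27194.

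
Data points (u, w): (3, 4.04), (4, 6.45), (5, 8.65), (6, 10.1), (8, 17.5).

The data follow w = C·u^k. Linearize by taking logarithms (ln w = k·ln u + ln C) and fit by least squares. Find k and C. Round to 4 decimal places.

k = 1.4385, C = 0.8411

With ln wᵢ as the transformed response and ln uᵢ as the regressor:
Σln u = 7.9655, Σ(ln u)² = 13.2535, Σln w = 10.5926, Σln u·ln w = 17.6858.
Equations: 13.2535·k + 7.9655·ln C = 17.6858;  7.9655·k + 5·ln C = 10.5926.
Solving (det = 2.8177): k = 1.43846, ln C = -0.17310, so C = exp(-0.17310) = 0.84106.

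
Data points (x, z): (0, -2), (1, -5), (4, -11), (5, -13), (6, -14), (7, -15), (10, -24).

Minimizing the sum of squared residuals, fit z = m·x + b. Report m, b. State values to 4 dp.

The normal equations are: 227·m + 33·b = -543;  33·m + 7·b = -84.
(Σx·x = 227, Σx = 33, Σ1 = 7, Σx·z = -543, Σz = -84.)
Δ = 227·7 − 33² = 500.
m = ((-543)·7 − 33·(-84))/500 = -1029/500; b = (227·(-84) − 33·(-543))/500 = -1149/500.

m = -2.0580, b = -2.2980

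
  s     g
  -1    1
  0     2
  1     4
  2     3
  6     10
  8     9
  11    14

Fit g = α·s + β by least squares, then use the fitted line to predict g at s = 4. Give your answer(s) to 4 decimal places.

ĝ = 6.2930

Setting ∂/∂α … = 0 gives: 227·α + 27·β = 295;  27·α + 7·β = 43.
(Σs·s = 227, Σs = 27, Σ1 = 7, Σs·g = 295, Σg = 43.)
Determinant 227·7 − 27² = 860.
α = (295·7 − 27·43)/860 = 226/215; β = (227·43 − 27·295)/860 = 449/215.
At s = 4: ĝ = (226/215)·(4) + (449/215)·(1) = 1353/215.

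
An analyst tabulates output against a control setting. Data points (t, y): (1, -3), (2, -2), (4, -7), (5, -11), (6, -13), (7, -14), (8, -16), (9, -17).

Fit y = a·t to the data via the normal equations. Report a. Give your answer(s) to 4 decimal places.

AᵀA·[a]ᵀ = Aᵀy reads: 276·a = -547.
(Σt·t = 276, Σt·y = -547.)
Hence a = -547 / 276 ≈ -1.98188.

a = -1.9819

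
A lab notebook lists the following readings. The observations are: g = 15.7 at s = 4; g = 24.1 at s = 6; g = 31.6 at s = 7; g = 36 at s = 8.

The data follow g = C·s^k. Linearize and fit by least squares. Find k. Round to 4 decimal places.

Taking logs, ln g = k·ln s + ln C, so regress ln g on ln s.
AᵀA = [[13.2429, 7.2034]; [7.2034, 4]], rhs = [23.6904, 12.9725]ᵀ  (here Σln s = 7.2034, Σ(ln s)² = 13.2429, Σln g = 12.9725, Σln s·ln g = 23.6904).
Solving (det = 1.0824): k = 1.21496, ln C = 1.05517.

k = 1.2150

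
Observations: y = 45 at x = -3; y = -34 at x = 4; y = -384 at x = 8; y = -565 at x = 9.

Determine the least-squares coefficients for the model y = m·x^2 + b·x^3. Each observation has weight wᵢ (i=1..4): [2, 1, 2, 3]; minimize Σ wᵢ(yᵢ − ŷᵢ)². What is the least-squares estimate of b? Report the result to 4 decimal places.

b = -0.9897

The normal system AᵀWA·[m, b]ᵀ = AᵀWy is [[28293, 243221]; [243221, 2124165]]·[m, b]ᵀ = [-186181, -1633477]ᵀ.
det = 28293·2124165 − 243221² = 942545504.
m = ((-186181)·2124165 − 243221·(-1633477))/942545504 = 113546597/58909094; b = (28293·(-1633477) − 243221·(-186181))/942545504 = -58302235/58909094.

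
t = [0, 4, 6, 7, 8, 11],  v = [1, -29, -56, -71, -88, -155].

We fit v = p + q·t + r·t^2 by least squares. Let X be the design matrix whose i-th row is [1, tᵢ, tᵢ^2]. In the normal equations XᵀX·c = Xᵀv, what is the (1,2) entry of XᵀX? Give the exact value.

36

Row 1 ↔ basis 1, column 2 ↔ basis t, so (XᵀX)_{1,2} = Σᵢ t = (1)·(0) + (1)·(4) + (1)·(6) + (1)·(7) + (1)·(8) + (1)·(11) = 36.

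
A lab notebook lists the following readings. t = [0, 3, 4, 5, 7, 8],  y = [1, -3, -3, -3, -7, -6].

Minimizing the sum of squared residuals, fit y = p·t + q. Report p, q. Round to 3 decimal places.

p = -0.928, q = 0.675

Entries of MᵀM: Σt·t = 163, Σt = 27, Σ1 = 6.
Moment sums: Σt·y = -133, Σy = -21.
Eliminating q: 6·(row 1) − 27·(row 2) gives 249·p = 6·(-133) − 27·(-21) = -231, so p = -77/83.
Then q = ((-21) − 27·(-77/83))/6 = 56/83.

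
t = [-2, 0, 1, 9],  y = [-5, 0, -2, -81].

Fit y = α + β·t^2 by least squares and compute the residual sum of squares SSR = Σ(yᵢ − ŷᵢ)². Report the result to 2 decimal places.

SSR = 0.69

XᵀX·[α, β]ᵀ = Xᵀy reads: 4·α + 86·β = -88;  86·α + 6578·β = -6583.
(Σ1 = 4, Σt^2 = 86, Σt^2·t^2 = 6578, Σy = -88, Σt^2·y = -6583.)
Eliminating β: 6578·(row 1) − 86·(row 2) gives 18916·α = 6578·(-88) − 86·(-6583) = -12726, so α = -6363/9458.
Then β = ((-6583) − 86·(-6363/9458))/6578 = -4691/4729.
Residuals: -3399/9458, 6363/9458, -3171/9458, 207/9458; SSR = 3285/4729.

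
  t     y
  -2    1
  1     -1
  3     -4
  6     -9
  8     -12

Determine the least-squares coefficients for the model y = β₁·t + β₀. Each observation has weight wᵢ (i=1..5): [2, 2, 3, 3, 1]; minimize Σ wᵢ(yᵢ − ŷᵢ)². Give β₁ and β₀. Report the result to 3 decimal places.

From the data, Σwᵢ·t·t = 209, Σwᵢ·t = 33, Σwᵢ·1 = 11.
Right-hand side: Σwᵢ·t·y = -300, Σwᵢ·y = -51.
Normal equations: [[209, 33]; [33, 11]]·[β₁, β₀]ᵀ = [-300, -51]ᵀ.
Determinant 209·11 − 33² = 1210.
β₁ = ((-300)·11 − 33·(-51))/1210 = -147/110; β₀ = (209·(-51) − 33·(-300))/1210 = -69/110.

β₁ = -1.336, β₀ = -0.627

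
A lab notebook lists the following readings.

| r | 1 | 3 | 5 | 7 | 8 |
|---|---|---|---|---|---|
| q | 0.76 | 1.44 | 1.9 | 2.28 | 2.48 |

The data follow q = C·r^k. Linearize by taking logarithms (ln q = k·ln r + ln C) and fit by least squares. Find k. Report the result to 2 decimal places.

Linearized form: ln q = k·ln r + ln C. From the 5 transformed points,
Σln r = 6.7334, Σ(ln r)² = 11.9079, Σln q = 2.4645, Σln r·ln q = 4.9261.
Equations: 11.9079·k + 6.7334·ln C = 4.9261;  6.7334·k + 5·ln C = 2.4645.
Slope k = (n·Σln r·ln q − Σln r·Σln q)/(n·Σ(ln r)² − (Σln r)²) = (5·4.9261 − 6.7334·2.4645)/14.2007 = 0.56588; ln C = (Σln q − k·Σln r)/n = -0.26916.

k = 0.57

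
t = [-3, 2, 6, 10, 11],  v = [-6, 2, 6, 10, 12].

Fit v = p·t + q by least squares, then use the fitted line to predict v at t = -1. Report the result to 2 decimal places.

v̂ = -2.80

Forming XᵀX = [[270, 26]; [26, 5]] and Xᵀv = [290, 24]ᵀ gives XᵀX·[p, q]ᵀ = Xᵀv.
Δ = 270·5 − 26² = 674.
p = (290·5 − 26·24)/674 = 413/337; q = (270·24 − 26·290)/674 = -530/337.
At t = -1: v̂ = (413/337)·(-1) + (-530/337)·(1) = -943/337.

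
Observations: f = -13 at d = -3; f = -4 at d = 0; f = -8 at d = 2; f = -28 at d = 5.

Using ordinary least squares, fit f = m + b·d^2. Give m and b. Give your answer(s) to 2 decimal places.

Compute the Gram sums: Σ1 = 4, Σd^2 = 38, Σd^2·d^2 = 722.
For Xᵀf: Σf = -53, Σd^2·f = -849.
XᵀX·[m, b]ᵀ = Xᵀf becomes [[4, 38]; [38, 722]]·[m, b]ᵀ = [-53, -849]ᵀ.
Δ = 4·722 − 38² = 1444.
m = ((-53)·722 − 38·(-849))/1444 = -79/19; b = (4·(-849) − 38·(-53))/1444 = -691/722.

m = -4.16, b = -0.96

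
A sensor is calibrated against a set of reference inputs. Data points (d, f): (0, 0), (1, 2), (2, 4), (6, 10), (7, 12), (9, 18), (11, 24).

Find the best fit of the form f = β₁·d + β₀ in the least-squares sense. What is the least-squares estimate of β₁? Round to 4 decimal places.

β₁ = 2.0588

Sums needed: Σd·d = 292, Σd = 36, Σ1 = 7.
For Aᵀf: Σd·f = 580, Σf = 70.
So AᵀA·[β₁, β₀]ᵀ = Aᵀf: [[292, 36]; [36, 7]]·[β₁, β₀]ᵀ = [580, 70]ᵀ.
Δ = 292·7 − 36² = 748.
β₁ = (580·7 − 36·70)/748 = 35/17; β₀ = (292·70 − 36·580)/748 = -10/17.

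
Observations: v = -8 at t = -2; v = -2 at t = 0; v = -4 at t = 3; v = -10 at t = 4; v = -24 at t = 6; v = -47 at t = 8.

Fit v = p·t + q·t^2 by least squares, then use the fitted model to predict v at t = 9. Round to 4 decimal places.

Forming XᵀX = [[129, 811]; [811, 5745]] and Xᵀv = [-556, -4100]ᵀ gives XᵀX·[p, q]ᵀ = Xᵀv.
Determinant 129·5745 − 811² = 83384.
p = ((-556)·5745 − 811·(-4100))/83384 = 16360/10423; q = (129·(-4100) − 811·(-556))/83384 = -9748/10423.
At t = 9: v̂ = (16360/10423)·(9) + (-9748/10423)·(81) = -91764/1489.

v̂ = -61.6279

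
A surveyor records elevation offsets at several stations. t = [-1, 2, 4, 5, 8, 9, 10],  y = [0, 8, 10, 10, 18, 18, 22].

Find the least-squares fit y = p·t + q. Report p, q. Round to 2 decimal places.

p = 1.86, q = 2.46

Sums needed: Σt·t = 291, Σt = 37, Σ1 = 7.
Moment sums: Σt·y = 632, Σy = 86.
det = 291·7 − 37² = 668.
p = (632·7 − 37·86)/668 = 621/334; q = (291·86 − 37·632)/668 = 821/334.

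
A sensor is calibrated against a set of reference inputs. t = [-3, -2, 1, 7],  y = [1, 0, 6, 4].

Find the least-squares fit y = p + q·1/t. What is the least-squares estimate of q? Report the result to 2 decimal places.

Compute the Gram sums: Σ1 = 4, Σ1/t = 13/42, Σ1/t·1/t = 2437/1764.
Moment sums: Σy = 11, Σ1/t·y = 131/21.
Δ = 4·(2437/1764) − (13/42)² = 3193/588.
p = (11·(2437/1764) − (13/42)·(131/21))/(3193/588) = 23401/9579; q = (4·(131/21) − (13/42)·11)/(3193/588) = 12670/3193.

q = 3.97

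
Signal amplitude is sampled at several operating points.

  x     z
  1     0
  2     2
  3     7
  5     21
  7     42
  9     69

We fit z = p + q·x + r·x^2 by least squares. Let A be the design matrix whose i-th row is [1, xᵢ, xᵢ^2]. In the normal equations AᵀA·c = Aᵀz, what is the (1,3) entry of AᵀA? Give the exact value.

Row 1 ↔ basis 1, column 3 ↔ basis x^2, so (AᵀA)_{1,3} = Σᵢ x^2 = (1)·(1) + (1)·(4) + (1)·(9) + (1)·(25) + (1)·(49) + (1)·(81) = 169.

169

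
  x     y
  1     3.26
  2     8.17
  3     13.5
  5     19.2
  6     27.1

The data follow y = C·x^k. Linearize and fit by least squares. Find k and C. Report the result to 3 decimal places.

With ln yᵢ as the transformed response and ln xᵢ as the regressor:
Σln x = 5.1930, Σ(ln x)² = 7.4881, Σln y = 12.1393, Σln x·ln y = 14.9830.
Equations: 7.4881·k + 5.1930·ln C = 14.9830;  5.1930·k + 5·ln C = 12.1393.
Δ = 7.4881·5 − (5.1930)² = 10.4737; k = (14.9830·5 − 5.1930·12.1393)/10.4737 = 1.13389, ln C = (7.4881·12.1393 − 5.1930·14.9830)/10.4737 = 1.25022, so C = exp(1.25022) = 3.49111.

k = 1.134, C = 3.491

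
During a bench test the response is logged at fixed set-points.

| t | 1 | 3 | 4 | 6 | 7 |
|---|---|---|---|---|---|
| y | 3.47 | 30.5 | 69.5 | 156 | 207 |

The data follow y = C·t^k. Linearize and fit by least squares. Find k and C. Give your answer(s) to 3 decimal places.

k = 2.124, C = 3.367

Linearized form: ln y = k·ln t + ln C. From the 5 transformed points,
Σln t = 6.2226, Σ(ln t)² = 10.1257, Σln y = 19.2858, Σln t·ln y = 29.0596.
Equations: 10.1257·k + 6.2226·ln C = 29.0596;  6.2226·k + 5·ln C = 19.2858.
Solving (det = 11.9082): k = 2.12381, ln C = 1.21404, so C = exp(1.21404) = 3.36706.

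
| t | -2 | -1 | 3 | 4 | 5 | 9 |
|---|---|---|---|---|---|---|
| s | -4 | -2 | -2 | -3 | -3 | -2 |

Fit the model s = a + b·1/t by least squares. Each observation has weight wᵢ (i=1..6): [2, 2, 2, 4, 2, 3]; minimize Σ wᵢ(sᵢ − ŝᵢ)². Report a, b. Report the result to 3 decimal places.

Forming MᵀWM = [[15, -3/5]; [-3/5, 8341/2700]] and MᵀWs = [-40, 9/5]ᵀ gives MᵀWM·[a, b]ᵀ = MᵀWs.
Δ = 15·(8341/2700) − (-3/5)² = 41381/900.
a = ((-40)·(8341/2700) − (-3/5)·(9/5))/(41381/900) = -330724/124143; b = (15·(9/5) − (-3/5)·(-40))/(41381/900) = 2700/41381.

a = -2.664, b = 0.065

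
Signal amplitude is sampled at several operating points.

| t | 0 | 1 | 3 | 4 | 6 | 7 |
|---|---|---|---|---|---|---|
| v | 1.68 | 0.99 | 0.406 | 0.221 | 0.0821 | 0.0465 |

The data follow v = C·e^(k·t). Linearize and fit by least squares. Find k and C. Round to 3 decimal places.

Linearized form: ln v = k·t + ln C. From the 6 transformed points,
AᵀA = [[111.0000, 21.0000]; [21.0000, 6]], rhs = [-45.2297, -7.4704]ᵀ  (here Σt = 21.0000, Σ(t)² = 111.0000, Σln v = -7.4704, Σt·ln v = -45.2297).
Solving (det = 225.0000): k = -0.50889, ln C = 0.53605, so C = exp(0.53605) = 1.70924.

k = -0.509, C = 1.709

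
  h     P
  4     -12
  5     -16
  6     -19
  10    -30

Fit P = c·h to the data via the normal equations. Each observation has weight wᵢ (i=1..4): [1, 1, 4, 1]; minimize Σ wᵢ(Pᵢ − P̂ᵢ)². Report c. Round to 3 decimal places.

Sums needed: Σwᵢ·h·h = 285.
Moment sums: Σwᵢ·h·P = -884.
Normal equations: [[285]]·[c]ᵀ = [-884]ᵀ.
c = (-884)/285 = -3.10175.

c = -3.102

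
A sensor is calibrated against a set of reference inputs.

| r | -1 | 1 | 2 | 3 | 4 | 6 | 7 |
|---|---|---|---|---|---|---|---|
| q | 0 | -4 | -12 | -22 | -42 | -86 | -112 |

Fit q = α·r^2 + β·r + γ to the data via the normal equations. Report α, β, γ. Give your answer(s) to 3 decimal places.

Entries of XᵀX: Σr^2·r^2 = 4052, Σr^2·r = 658, Σr^2 = 116, Σr·r = 116, Σr = 22, Σ1 = 7.
And Σr^2·q = -9506, Σr·q = -1562, Σq = -278.
Row-reducing yields α = -48295/23961, β = -49531/23961, γ = 1464/7987.

α = -2.016, β = -2.067, γ = 0.183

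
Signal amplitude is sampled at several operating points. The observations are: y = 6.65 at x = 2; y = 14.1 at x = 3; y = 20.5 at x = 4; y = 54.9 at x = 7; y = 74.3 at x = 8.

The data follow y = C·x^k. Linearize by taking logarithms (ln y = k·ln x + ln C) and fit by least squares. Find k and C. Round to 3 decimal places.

k = 1.706, C = 2.048

Let Y = ln y. Fitting Y = k·ln x + ln C by least squares:
XᵀX = [[11.7199, 7.2034]; [7.2034, 5]], rhs = [25.1604, 15.8748]ᵀ  (here Σln x = 7.2034, Σ(ln x)² = 11.7199, Σln y = 15.8748, Σln x·ln y = 25.1604).
Solving (det = 6.7102): k = 1.70621, ln C = 0.71686, so C = exp(0.71686) = 2.04799.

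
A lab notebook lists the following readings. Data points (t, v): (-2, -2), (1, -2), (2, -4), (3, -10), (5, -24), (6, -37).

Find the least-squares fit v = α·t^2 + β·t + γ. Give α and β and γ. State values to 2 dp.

Sums needed: Σt^2·t^2 = 2035, Σt^2·t = 369, Σt^2 = 79, Σt·t = 79, Σt = 15, Σ1 = 6.
For Aᵀv: Σt^2·v = -2048, Σt·v = -378, Σv = -79.
Normal equations: [[2035, 369, 79]; [369, 79, 15]; [79, 15, 6]]·[α, β, γ]ᵀ = [-2048, -378, -79]ᵀ.
Solving the 3×3 system (Gaussian elimination) gives α = -8152/8905, β = -5043/8905, γ = 2693/8905.

α = -0.92, β = -0.57, γ = 0.30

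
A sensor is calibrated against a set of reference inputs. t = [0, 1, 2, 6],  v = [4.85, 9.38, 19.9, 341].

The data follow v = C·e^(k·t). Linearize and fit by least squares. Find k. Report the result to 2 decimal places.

With ln vᵢ as the transformed response and tᵢ as the regressor:
XᵀX = [[41.0000, 9.0000]; [9.0000, 4]], rhs = [43.2113, 12.6402]ᵀ  (here Σt = 9.0000, Σ(t)² = 41.0000, Σln v = 12.6402, Σt·ln v = 43.2113).
Δ = 41.0000·4 − (9.0000)² = 83.0000; k = (43.2113·4 − 9.0000·12.6402)/83.0000 = 0.71185, ln C = (41.0000·12.6402 − 9.0000·43.2113)/83.0000 = 1.55837.

k = 0.71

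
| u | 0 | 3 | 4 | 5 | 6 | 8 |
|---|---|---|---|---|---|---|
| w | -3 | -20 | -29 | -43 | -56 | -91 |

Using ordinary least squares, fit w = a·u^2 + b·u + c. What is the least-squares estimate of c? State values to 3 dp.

Forming MᵀM = [[6354, 944, 150]; [944, 150, 26]; [150, 26, 6]] and Mᵀw = [-9559, -1455, -242]ᵀ gives MᵀM·[a, b, c]ᵀ = Mᵀw.
Solving the 3×3 system (Gaussian elimination) gives a = -2473/2310, b = -1889/770, c = -3394/1155.

c = -2.939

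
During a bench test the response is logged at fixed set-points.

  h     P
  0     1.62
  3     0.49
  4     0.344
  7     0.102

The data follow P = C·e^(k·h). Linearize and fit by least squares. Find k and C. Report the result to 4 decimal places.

Taking logs, ln P = k·h + ln C, so regress ln P on h.
AᵀA = [[74.0000, 14.0000]; [14.0000, 4]], rhs = [-22.3880, -3.5808]ᵀ  (here Σh = 14.0000, Σ(h)² = 74.0000, Σln P = -3.5808, Σh·ln P = -22.3880).
Slope k = (n·Σh·ln P − Σh·Σln P)/(n·Σ(h)² − (Σh)²) = (4·-22.3880 − 14.0000·-3.5808)/100.0000 = -0.39420; ln C = (Σln P − k·Σh)/n = 0.48451, so C = exp(0.48451) = 1.62338.

k = -0.3942, C = 1.6234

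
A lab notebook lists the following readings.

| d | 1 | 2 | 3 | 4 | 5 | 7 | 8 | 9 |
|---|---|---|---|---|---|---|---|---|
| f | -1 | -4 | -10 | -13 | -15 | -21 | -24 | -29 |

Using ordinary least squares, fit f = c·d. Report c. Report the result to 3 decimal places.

Entries of AᵀA: Σd·d = 249.
And Σd·f = -766.
Normal equations: [[249]]·[c]ᵀ = [-766]ᵀ.
Hence c = -766 / 249 ≈ -3.07631.

c = -3.076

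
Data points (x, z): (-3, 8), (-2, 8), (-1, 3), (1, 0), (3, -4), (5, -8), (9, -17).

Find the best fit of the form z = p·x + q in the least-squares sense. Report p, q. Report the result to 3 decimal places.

With design matrix M, MᵀM = [[130, 12]; [12, 7]] and Mᵀz = [-248, -10]ᵀ.
Δ = 130·7 − 12² = 766.
p = ((-248)·7 − 12·(-10))/766 = -808/383; q = (130·(-10) − 12·(-248))/766 = 838/383.

p = -2.110, q = 2.188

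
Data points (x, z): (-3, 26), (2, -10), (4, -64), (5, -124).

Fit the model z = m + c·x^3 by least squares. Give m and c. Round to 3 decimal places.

The normal equations are: 4·m + 170·c = -172;  170·m + 20514·c = -20378.
(Σ1 = 4, Σx^3 = 170, Σx^3·x^3 = 20514, Σz = -172, Σx^3·z = -20378.)
Eliminating c: 20514·(row 1) − 170·(row 2) gives 53156·m = 20514·(-172) − 170·(-20378) = -64148, so m = -16037/13289.
Then c = ((-20378) − 170·(-16037/13289))/20514 = -13068/13289.

m = -1.207, c = -0.983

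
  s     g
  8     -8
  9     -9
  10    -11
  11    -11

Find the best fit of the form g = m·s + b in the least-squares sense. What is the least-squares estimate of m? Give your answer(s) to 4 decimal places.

m = -1.1000

Compute the Gram sums: Σs·s = 366, Σs = 38, Σ1 = 4.
And Σs·g = -376, Σg = -39.
det = 366·4 − 38² = 20.
m = ((-376)·4 − 38·(-39))/20 = -11/10; b = (366·(-39) − 38·(-376))/20 = 7/10.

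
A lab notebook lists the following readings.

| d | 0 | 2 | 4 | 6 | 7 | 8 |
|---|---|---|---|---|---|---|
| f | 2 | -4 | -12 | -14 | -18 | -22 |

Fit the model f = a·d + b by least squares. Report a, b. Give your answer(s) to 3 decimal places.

The normal system AᵀA·[a, b]ᵀ = Aᵀf is [[169, 27]; [27, 6]]·[a, b]ᵀ = [-442, -68]ᵀ.
Δ = 169·6 − 27² = 285.
a = ((-442)·6 − 27·(-68))/285 = -272/95; b = (169·(-68) − 27·(-442))/285 = 442/285.

a = -2.863, b = 1.551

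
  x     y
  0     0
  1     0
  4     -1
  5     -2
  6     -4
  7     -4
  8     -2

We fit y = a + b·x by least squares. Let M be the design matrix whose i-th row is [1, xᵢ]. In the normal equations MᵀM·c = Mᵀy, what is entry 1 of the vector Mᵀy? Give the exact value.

Entry 1 ↔ basis 1, so (Mᵀy)_{1} = Σᵢ yᵢ = (1)·(0) + (1)·(0) + (1)·(-1) + (1)·(-2) + (1)·(-4) + (1)·(-4) + (1)·(-2) = -13.

-13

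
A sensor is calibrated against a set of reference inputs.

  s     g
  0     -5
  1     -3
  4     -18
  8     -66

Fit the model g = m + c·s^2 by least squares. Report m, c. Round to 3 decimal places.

m = -3.203, c = -0.978

From the data, Σ1 = 4, Σs^2 = 81, Σs^2·s^2 = 4353.
For Xᵀg: Σg = -92, Σs^2·g = -4515.
XᵀX·[m, c]ᵀ = Xᵀg becomes [[4, 81]; [81, 4353]]·[m, c]ᵀ = [-92, -4515]ᵀ.
Δ = 4·4353 − 81² = 10851.
m = ((-92)·4353 − 81·(-4515))/10851 = -11587/3617; c = (4·(-4515) − 81·(-92))/10851 = -3536/3617.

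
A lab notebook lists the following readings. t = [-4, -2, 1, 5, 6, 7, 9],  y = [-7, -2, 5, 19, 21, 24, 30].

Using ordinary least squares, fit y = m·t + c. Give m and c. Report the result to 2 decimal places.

Entries of XᵀX: Σt·t = 212, Σt = 22, Σ1 = 7.
For Xᵀy: Σt·y = 696, Σy = 90.
Δ = 212·7 − 22² = 1000.
m = (696·7 − 22·90)/1000 = 723/250; c = (212·90 − 22·696)/1000 = 471/125.

m = 2.89, c = 3.77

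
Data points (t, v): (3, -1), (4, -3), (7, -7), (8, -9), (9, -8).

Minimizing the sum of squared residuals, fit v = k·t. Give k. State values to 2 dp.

Normal-equation sums: Σt·t = 219.
And Σt·v = -208.
So MᵀM·[k]ᵀ = Mᵀv: [[219]]·[k]ᵀ = [-208]ᵀ.
k = (-208)/219 = -0.949772.

k = -0.95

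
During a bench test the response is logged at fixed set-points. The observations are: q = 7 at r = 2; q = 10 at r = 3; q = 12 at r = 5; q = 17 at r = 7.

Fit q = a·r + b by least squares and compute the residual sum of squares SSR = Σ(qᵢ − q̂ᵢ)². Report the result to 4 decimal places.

SSR = 1.7288

MᵀM·[a, b]ᵀ = Mᵀq reads: 87·a + 17·b = 223;  17·a + 4·b = 46.
Eliminating b: 4·(row 1) − 17·(row 2) gives 59·a = 4·223 − 17·46 = 110, so a = 110/59.
Then b = (46 − 17·(110/59))/4 = 211/59.
Residuals: -18/59, 49/59, -53/59, 22/59; SSR = 102/59.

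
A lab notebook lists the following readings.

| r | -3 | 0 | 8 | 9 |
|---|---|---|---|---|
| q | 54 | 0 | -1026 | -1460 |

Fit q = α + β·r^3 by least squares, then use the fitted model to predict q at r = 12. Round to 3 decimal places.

q̂ = -3461.241

Setting ∂/∂α … = 0 gives: 4·α + 1214·β = -2432;  1214·α + 794314·β = -1591110.
Δ = 4·794314 − 1214² = 1703460.
α = ((-2432)·794314 − 1214·(-1591110))/1703460 = -41027/425865; β = (4·(-1591110) − 1214·(-2432))/1703460 = -852998/425865.
At r = 12: q̂ = (-41027/425865)·(1) + (-852998/425865)·(1728) = -134001961/38715.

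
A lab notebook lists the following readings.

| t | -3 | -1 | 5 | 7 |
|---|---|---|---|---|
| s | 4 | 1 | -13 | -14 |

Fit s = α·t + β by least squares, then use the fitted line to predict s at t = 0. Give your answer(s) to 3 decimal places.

ŝ = -1.618

The normal equations are: 84·α + 8·β = -176;  8·α + 4·β = -22.
Eliminating β: 4·(row 1) − 8·(row 2) gives 272·α = 4·(-176) − 8·(-22) = -528, so α = -33/17.
Then β = ((-22) − 8·(-33/17))/4 = -55/34.
At t = 0: ŝ = (-33/17)·(0) + (-55/34)·(1) = -55/34.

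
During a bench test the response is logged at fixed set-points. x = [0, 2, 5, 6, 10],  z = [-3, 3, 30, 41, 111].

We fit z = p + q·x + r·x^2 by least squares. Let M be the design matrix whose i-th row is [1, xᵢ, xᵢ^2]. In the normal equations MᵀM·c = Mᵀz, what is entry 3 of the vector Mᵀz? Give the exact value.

Entry 3 ↔ basis x^2, so (Mᵀz)_{3} = Σᵢ (x^2)·zᵢ = (0)·(-3) + (4)·(3) + (25)·(30) + (36)·(41) + (100)·(111) = 13338.

13338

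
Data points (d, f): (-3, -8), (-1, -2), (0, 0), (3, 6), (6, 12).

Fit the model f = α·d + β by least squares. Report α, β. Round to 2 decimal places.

From the data, Σd·d = 55, Σd = 5, Σ1 = 5.
Right-hand side: Σd·f = 116, Σf = 8.
So AᵀA·[α, β]ᵀ = Aᵀf: [[55, 5]; [5, 5]]·[α, β]ᵀ = [116, 8]ᵀ.
Determinant 55·5 − 5² = 250.
α = (116·5 − 5·8)/250 = 54/25; β = (55·8 − 5·116)/250 = -14/25.

α = 2.16, β = -0.56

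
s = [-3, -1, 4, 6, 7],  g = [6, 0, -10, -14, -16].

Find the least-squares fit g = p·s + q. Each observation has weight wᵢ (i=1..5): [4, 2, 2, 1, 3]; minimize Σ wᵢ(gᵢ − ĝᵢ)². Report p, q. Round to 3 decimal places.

Normal-equation sums: Σwᵢ·s·s = 253, Σwᵢ·s = 21, Σwᵢ·1 = 12.
Moment sums: Σwᵢ·s·g = -572, Σwᵢ·g = -58.
MᵀWM·[p, q]ᵀ = MᵀWg becomes [[253, 21]; [21, 12]]·[p, q]ᵀ = [-572, -58]ᵀ.
Eliminating q: 12·(row 1) − 21·(row 2) gives 2595·p = 12·(-572) − 21·(-58) = -5646, so p = -1882/865.
Then q = ((-58) − 21·(-1882/865))/12 = -2662/2595.

p = -2.176, q = -1.026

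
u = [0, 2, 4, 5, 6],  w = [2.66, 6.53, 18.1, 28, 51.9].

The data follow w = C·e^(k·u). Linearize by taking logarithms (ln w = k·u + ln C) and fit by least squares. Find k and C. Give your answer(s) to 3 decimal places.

With ln wᵢ as the transformed response and uᵢ as the regressor:
Σu = 17.0000, Σ(u)² = 81.0000, Σln w = 13.0322, Σu·ln w = 55.6934.
Equations: 81.0000·k + 17.0000·ln C = 55.6934;  17.0000·k + 5·ln C = 13.0322.
Slope k = (n·Σu·ln w − Σu·Σln w)/(n·Σ(u)² − (Σu)²) = (5·55.6934 − 17.0000·13.0322)/116.0000 = 0.49069; ln C = (Σln w − k·Σu)/n = 0.93809, so C = exp(0.93809) = 2.55508.

k = 0.491, C = 2.555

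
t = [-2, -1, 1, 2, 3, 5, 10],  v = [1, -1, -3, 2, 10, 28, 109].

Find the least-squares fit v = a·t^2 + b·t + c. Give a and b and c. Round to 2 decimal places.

a = 1.06, b = 0.56, c = -2.42

From the data, Σt^2·t^2 = 10740, Σt^2·t = 1152, Σt^2 = 144, Σt·t = 144, Σt = 18, Σ1 = 7.
And Σt^2·v = 11698, Σt·v = 1260, Σv = 146.
Solving the 3×3 system (Gaussian elimination) gives a = 809/762, b = 4048/7239, c = -46/19.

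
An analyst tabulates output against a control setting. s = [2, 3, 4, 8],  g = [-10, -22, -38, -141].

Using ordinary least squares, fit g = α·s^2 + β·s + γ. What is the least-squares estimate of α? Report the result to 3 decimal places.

α = -1.960

The normal system MᵀM·[α, β, γ]ᵀ = Mᵀg is [[4449, 611, 93]; [611, 93, 17]; [93, 17, 4]]·[α, β, γ]ᵀ = [-9870, -1366, -211]ᵀ.
Row-reducing yields α = -3535/1804, β = -4041/1804, γ = 191/82.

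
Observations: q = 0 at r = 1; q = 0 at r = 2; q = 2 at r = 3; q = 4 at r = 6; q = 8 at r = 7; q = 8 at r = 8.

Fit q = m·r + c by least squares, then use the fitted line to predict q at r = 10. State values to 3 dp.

From the data, Σr·r = 163, Σr = 27, Σ1 = 6.
Moment sums: Σr·q = 150, Σq = 22.
Normal equations: [[163, 27]; [27, 6]]·[m, c]ᵀ = [150, 22]ᵀ.
det = 163·6 − 27² = 249.
m = (150·6 − 27·22)/249 = 102/83; c = (163·22 − 27·150)/249 = -464/249.
At r = 10: q̂ = (102/83)·(10) + (-464/249)·(1) = 2596/249.

q̂ = 10.426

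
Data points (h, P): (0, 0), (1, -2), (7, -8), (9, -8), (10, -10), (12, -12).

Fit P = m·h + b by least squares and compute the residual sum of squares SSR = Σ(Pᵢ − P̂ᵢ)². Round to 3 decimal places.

Compute the Gram sums: Σh·h = 375, Σh = 39, Σ1 = 6.
Moment sums: Σh·P = -374, ΣP = -40.
AᵀA·[m, b]ᵀ = AᵀP becomes [[375, 39]; [39, 6]]·[m, b]ᵀ = [-374, -40]ᵀ.
Eliminating b: 6·(row 1) − 39·(row 2) gives 729·m = 6·(-374) − 39·(-40) = -684, so m = -76/81.
Then b = ((-40) − 39·(-76/81))/6 = -46/81.
Residuals: 46/81, -40/81, -70/81, 82/81, -4/81, -14/81; SSR = 64/27.

SSR = 2.370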